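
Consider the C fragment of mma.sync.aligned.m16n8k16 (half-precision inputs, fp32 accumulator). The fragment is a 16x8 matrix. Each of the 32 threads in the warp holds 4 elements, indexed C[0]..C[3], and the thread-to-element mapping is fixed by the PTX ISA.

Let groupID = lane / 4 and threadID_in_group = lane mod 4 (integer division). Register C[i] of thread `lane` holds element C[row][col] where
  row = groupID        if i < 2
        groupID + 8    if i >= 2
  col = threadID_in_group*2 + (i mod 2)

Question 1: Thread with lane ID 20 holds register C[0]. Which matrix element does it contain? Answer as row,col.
5,0

20: grp=5,tig=0
[0] (5+0,0*2+0) = (5,0)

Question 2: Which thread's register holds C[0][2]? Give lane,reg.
r=0⇒gr=0,Rb=0  c=2⇒th=1,odd=0
L=0*4+1=1  i=0*2+0=0

1,0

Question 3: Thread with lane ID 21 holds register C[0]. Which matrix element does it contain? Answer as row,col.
lane 21⇒21/4=5, 21 mod 4=1
i=0  r:5+0⇒5  c:2·1+0⇒2

5,2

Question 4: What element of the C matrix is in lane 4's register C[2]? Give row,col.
9,0

lane 4=>4/4=1, 4 mod 4=0
i=2  r:1+8=>9  c:2·0+0=>0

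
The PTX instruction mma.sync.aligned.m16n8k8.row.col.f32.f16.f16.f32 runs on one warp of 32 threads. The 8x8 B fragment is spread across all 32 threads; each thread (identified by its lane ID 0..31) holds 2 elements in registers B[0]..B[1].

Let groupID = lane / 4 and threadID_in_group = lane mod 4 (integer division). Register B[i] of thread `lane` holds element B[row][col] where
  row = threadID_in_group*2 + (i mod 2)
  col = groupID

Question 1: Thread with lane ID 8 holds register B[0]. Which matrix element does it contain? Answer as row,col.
lane 8->8/4=2, 8 mod 4=0
i=0  r:2·0+0->0  c:2

0,2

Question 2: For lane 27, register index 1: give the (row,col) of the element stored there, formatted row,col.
lane 27->27/4=6, 27 mod 4=3
i=1  r:2·3+1->7  c:6

7,6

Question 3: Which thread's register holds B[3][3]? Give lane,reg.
13,1

c=3⇒gr=3  r=3⇒th=1,odd=1
L=3*4+1=13  i=1=1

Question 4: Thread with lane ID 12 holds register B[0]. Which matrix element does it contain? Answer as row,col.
0,3

lane 12: G=3 (12/4), T=0 (12%4)
i=0: r=0*2+0=0, c=G=3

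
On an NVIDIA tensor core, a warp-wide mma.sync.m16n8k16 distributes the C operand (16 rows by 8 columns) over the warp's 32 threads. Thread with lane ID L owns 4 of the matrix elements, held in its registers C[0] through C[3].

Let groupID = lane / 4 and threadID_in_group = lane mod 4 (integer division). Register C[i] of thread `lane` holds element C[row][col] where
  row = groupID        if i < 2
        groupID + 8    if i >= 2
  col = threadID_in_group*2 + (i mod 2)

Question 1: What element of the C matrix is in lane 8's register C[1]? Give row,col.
2,1

8: gr=2,th=0
[1] (2+0,0*2+1) = (2,1)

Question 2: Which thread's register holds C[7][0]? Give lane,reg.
r:7=>grp=7,rB=0  c:0=>tig=0,lo=0
L=7*4+0=28  i=0*2+0=0

28,0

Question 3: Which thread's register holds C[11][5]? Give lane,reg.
r: 11->gid=3,r8=1  c: 5->tid=2,i&1=1
L=3*4+2=14  i=1*2+1=3

14,3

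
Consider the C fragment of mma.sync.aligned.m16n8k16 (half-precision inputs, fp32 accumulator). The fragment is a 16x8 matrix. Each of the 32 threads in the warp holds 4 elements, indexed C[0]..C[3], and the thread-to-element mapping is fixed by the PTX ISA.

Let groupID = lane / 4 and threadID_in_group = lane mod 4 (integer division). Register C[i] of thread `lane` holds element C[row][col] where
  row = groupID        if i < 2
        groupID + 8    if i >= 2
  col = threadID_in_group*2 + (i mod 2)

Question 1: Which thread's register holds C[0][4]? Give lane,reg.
r:0=>grp=0,rB=0  c:4=>tig=2,lo=0
L=0*4+2=2  i=0*2+0=0

2,0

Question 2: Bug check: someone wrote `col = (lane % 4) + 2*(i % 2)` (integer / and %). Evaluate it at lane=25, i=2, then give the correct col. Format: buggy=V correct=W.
`(lane % 4) + 2*(i % 2)`[25,2]=>1
25: grp=6,tig=1
[2] (6+8,1*2+0) = (14,2)
col: 1 vs 2

buggy=1 correct=2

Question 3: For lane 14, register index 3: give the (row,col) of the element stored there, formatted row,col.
11,5

lane 14->14/4=3, 14 mod 4=2
i=3  r:3+8->11  c:2·2+1->5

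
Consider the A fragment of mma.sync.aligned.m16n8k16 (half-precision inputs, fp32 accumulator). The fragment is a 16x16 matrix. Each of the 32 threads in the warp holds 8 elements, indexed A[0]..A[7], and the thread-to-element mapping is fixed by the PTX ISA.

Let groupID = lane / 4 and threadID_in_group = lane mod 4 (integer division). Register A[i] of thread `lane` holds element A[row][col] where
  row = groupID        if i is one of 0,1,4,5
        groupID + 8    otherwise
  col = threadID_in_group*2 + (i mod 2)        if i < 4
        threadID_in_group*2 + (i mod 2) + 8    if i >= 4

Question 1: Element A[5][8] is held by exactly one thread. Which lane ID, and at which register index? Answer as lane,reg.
20,4

r: 5->gid=5,r8=0  c: 8->c8=1,tid=0,i&1=0
L=5*4+0=20  i=1*4+0*2+0=4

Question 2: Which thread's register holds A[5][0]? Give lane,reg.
20,0

r: 5->gid=5,r8=0  c: 0->c8=0,tid=0,i&1=0
L=5*4+0=20  i=0*4+0*2+0=0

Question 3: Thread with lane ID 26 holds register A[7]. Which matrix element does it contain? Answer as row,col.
14,13

lane 26=>26/4=6, 26 mod 4=2
i=7  r:6+8=>14  c:2·2+1+8=>13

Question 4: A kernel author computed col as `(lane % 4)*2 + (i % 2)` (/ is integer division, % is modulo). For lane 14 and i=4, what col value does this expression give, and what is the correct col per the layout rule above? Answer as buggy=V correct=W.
`(lane % 4)*2 + (i % 2)`[14,4]->4
lane 14->14/4=3, 14 mod 4=2
i=4  r:3+0->3  c:2·2+0+8->12
col: 4 vs 12

buggy=4 correct=12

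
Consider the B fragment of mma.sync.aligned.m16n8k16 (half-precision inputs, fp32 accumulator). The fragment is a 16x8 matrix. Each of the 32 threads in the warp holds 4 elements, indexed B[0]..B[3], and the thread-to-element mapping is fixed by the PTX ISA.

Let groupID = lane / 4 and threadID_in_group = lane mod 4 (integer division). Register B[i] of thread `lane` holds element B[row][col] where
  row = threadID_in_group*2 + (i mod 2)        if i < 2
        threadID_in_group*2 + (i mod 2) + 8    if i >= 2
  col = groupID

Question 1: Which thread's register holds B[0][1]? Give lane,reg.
c=1->g=1  r=0->rb=0,t=0,b0=0
L=1*4+0=4  i=0*2+0=0

4,0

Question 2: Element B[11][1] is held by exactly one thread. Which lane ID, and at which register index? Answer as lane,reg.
c: 1->gid=1  r: 11->r8=1,tid=1,i&1=1
L=1*4+1=5  i=1*2+1=3

5,3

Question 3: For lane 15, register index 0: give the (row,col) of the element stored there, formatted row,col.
6,3

15: grp=3,tig=3
[0] (3*2+0+0,3) = (6,3)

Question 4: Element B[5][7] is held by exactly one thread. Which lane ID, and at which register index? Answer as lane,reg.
c=7->g=7  r=5->rb=0,t=2,b0=1
L=7*4+2=30  i=0*2+1=1

30,1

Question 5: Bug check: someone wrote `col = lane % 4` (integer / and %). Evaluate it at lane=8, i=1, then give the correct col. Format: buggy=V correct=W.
`lane % 4`[8,1]->0
lane 8->8/4=2, 8 mod 4=0
i=1  r:2·0+1+0->1  c:2
col: 0 vs 2

buggy=0 correct=2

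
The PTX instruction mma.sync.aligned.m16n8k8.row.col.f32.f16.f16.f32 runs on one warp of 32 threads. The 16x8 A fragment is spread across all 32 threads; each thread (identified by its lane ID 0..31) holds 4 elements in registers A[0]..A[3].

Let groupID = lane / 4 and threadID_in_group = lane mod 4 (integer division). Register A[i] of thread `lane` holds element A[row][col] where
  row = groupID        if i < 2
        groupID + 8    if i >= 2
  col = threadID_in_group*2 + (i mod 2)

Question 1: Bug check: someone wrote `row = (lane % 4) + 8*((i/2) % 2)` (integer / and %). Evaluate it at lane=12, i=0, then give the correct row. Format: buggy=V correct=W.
`(lane % 4) + 8*((i/2) % 2)`[12,0]->0
L=12->g=12>>2=3, t=12&3=0
[0]->row 3+0=3  col 0·2+0=0
row: 0 vs 3

buggy=0 correct=3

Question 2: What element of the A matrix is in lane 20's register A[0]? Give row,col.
L=20⇒gr=20>>2=5, th=20&3=0
[0]⇒row 5+0=5  col 0·2+0=0

5,0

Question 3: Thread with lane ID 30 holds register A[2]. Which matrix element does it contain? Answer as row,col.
30: gid=7,tid=2
[2] (7+8,2*2+0) = (15,4)

15,4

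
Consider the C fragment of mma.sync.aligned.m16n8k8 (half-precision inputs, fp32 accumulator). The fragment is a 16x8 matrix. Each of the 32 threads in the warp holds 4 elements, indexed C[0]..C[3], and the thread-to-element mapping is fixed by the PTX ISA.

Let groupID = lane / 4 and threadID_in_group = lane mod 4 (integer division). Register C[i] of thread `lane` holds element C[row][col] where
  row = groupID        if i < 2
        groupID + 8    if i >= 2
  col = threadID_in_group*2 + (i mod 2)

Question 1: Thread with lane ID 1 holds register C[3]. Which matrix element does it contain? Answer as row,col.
L=1->gid=1>>2=0, tid=1&3=1
[3]->row 0+8=8  col 1·2+1=3

8,3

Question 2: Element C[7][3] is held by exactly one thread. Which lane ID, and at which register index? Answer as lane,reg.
r:7=>grp=7,rB=0  c:3=>tig=1,lo=1
L=7*4+1=29  i=0*2+1=1

29,1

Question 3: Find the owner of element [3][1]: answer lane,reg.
r: 3->gid=3,r8=0  c: 1->tid=0,i&1=1
L=3*4+0=12  i=0*2+1=1

12,1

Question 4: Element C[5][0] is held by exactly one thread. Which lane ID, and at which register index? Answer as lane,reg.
20,0

r=5->g=5,rb=0  c=0->t=0,b0=0
L=5*4+0=20  i=0*2+0=0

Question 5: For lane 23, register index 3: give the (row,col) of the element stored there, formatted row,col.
lane 23⇒23/4=5, 23 mod 4=3
i=3  r:5+8⇒13  c:2·3+1⇒7

13,7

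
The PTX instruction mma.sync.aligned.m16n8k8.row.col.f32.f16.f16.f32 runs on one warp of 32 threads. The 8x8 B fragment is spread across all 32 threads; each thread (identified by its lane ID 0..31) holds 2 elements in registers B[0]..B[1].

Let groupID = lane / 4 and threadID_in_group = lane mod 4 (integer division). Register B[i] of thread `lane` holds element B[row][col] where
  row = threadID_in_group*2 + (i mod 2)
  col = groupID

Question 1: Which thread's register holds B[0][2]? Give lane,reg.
c: 2->gid=2  r: 0->tid=0,i&1=0
L=2*4+0=8  i=0=0

8,0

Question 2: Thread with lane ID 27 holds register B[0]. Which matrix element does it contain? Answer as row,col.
6,6

lane 27⇒27/4=6, 27 mod 4=3
i=0  r:2·3+0⇒6  c:6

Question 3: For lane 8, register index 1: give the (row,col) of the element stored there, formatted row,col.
8: gid=2,tid=0
[1] (0*2+1,2) = (1,2)

1,2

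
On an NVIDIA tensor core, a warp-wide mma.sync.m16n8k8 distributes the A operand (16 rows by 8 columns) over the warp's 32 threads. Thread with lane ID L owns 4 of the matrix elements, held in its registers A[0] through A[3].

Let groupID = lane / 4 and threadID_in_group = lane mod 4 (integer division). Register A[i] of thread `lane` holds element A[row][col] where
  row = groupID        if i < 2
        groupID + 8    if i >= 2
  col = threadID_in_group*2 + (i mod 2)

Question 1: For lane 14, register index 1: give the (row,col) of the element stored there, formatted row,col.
lane 14=>14/4=3, 14 mod 4=2
i=1  r:3+0=>3  c:2·2+1=>5

3,5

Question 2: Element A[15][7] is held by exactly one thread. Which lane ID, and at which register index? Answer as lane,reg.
r:15=>grp=7,rB=1  c:7=>tig=3,lo=1
L=7*4+3=31  i=1*2+1=3

31,3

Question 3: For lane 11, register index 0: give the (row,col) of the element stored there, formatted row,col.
2,6

lane 11->11/4=2, 11 mod 4=3
i=0  r:2+0->2  c:2·3+0->6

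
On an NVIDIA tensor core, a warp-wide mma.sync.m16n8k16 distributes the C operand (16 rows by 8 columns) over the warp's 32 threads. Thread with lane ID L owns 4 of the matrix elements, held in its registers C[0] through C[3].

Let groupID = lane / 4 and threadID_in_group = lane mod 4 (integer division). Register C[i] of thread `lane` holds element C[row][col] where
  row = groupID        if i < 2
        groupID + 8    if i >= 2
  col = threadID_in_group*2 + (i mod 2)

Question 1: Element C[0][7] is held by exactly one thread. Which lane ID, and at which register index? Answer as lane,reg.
3,1

r=0->g=0,rb=0  c=7->t=3,b0=1
L=0*4+3=3  i=0*2+1=1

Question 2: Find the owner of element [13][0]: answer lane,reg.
r=13⇒gr=5,Rb=1  c=0⇒th=0,odd=0
L=5*4+0=20  i=1*2+0=2

20,2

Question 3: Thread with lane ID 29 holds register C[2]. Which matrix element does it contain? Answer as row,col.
lane 29=>29/4=7, 29 mod 4=1
i=2  r:7+8=>15  c:2·1+0=>2

15,2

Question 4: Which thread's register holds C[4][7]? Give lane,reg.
19,1

r:4=>grp=4,rB=0  c:7=>tig=3,lo=1
L=4*4+3=19  i=0*2+1=1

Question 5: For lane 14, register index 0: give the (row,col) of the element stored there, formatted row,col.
14: gid=3,tid=2
[0] (3+0,2*2+0) = (3,4)

3,4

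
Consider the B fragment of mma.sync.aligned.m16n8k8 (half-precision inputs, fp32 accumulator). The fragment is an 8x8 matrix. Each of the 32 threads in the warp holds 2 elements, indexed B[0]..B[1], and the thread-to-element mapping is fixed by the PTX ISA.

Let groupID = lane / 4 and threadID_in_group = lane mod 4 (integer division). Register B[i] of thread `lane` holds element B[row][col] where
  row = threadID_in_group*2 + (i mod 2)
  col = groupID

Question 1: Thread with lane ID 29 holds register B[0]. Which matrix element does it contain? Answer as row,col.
2,7

lane 29=>29/4=7, 29 mod 4=1
i=0  r:2·1+0=>2  c:7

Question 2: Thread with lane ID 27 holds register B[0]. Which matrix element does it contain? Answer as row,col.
6,6

L=27->g=27>>2=6, t=27&3=3
[0]->row 3·2+0=6  col g=6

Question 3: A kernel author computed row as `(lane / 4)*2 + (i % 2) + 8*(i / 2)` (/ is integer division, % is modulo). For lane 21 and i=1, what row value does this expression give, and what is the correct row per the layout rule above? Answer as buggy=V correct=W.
buggy=11 correct=3

`(lane / 4)*2 + (i % 2) + 8*(i / 2)`[21,1]⇒11
21: gr=5,th=1
[1] (1*2+1,5) = (3,5)
row: 11 vs 3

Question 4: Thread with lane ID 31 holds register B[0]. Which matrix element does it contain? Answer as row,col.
6,7

L=31=>grp=31>>2=7, tig=31&3=3
[0]=>row 3·2+0=6  col grp=7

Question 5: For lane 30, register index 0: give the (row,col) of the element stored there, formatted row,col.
4,7

lane 30: g=7 (30/4), t=2 (30%4)
i=0: r=2*2+0=4, c=g=7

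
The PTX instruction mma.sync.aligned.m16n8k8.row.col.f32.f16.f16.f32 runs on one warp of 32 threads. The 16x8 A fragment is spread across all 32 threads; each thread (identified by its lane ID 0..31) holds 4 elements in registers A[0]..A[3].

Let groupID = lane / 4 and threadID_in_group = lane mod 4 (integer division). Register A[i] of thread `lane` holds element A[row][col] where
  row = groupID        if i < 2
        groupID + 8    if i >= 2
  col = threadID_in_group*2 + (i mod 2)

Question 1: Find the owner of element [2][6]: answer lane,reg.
r=2->g=2,rb=0  c=6->t=3,b0=0
L=2*4+3=11  i=0*2+0=0

11,0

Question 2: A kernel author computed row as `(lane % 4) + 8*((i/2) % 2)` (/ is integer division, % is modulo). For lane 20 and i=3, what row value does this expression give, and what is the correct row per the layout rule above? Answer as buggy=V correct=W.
buggy=8 correct=13

`(lane % 4) + 8*((i/2) % 2)`[20,3]->8
lane 20->20/4=5, 20 mod 4=0
i=3  r:5+8->13  c:2·0+1->1
row: 8 vs 13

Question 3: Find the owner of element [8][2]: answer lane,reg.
1,2

r=8→G=0,rhi=1  c=2→T=1,p=0
L=0*4+1=1  i=1*2+0=2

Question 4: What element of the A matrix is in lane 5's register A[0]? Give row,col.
5: G=1,T=1
[0] (1+0,1*2+0) = (1,2)

1,2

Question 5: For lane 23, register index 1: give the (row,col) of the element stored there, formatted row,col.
5,7

23: g=5,t=3
[1] (5+0,3*2+1) = (5,7)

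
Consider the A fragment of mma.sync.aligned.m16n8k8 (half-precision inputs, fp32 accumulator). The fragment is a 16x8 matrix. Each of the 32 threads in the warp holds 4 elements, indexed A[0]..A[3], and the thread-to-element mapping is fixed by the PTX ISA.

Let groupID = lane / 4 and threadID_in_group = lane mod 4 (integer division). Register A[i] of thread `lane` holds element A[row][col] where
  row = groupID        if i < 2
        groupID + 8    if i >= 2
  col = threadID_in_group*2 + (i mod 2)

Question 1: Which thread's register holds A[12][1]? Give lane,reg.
16,3

r=12→G=4,rhi=1  c=1→T=0,p=1
L=4*4+0=16  i=1*2+1=3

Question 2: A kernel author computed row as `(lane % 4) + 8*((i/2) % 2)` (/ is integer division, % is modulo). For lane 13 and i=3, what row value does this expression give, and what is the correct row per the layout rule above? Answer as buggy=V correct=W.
buggy=9 correct=11

`(lane % 4) + 8*((i/2) % 2)`[13,3]->9
lane 13: g=3 (13/4), t=1 (13%4)
i=3: r=3+8=11, c=1*2+1=3
row: 9 vs 11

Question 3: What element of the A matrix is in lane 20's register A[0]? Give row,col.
L=20->g=20>>2=5, t=20&3=0
[0]->row 5+0=5  col 0·2+0=0

5,0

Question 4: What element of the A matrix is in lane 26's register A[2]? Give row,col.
14,4

26: grp=6,tig=2
[2] (6+8,2*2+0) = (14,4)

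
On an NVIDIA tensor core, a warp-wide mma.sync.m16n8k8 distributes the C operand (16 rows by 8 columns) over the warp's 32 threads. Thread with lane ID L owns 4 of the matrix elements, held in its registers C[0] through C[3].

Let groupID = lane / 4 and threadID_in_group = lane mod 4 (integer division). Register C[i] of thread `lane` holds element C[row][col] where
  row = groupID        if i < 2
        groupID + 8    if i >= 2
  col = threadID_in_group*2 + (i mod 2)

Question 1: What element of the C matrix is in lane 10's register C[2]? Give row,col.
10,4

lane 10⇒10/4=2, 10 mod 4=2
i=2  r:2+8⇒10  c:2·2+0⇒4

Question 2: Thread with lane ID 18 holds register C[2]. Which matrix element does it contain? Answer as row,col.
12,4

18: gid=4,tid=2
[2] (4+8,2*2+0) = (12,4)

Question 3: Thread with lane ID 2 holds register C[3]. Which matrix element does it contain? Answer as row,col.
8,5

L=2⇒gr=2>>2=0, th=2&3=2
[3]⇒row 0+8=8  col 2·2+1=5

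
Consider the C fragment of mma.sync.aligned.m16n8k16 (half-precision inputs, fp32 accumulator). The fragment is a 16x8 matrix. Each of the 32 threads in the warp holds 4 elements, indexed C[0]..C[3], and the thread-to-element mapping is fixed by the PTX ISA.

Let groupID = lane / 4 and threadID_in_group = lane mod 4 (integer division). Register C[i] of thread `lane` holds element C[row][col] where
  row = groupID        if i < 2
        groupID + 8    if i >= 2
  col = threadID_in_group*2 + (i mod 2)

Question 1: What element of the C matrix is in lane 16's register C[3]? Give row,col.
12,1

16: gr=4,th=0
[3] (4+8,0*2+1) = (12,1)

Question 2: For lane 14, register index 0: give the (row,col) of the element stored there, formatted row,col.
3,4

lane 14: G=3 (14/4), T=2 (14%4)
i=0: r=3+0=3, c=2*2+0=4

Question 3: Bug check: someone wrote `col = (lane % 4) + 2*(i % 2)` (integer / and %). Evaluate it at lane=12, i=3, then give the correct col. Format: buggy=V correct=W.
buggy=2 correct=1

`(lane % 4) + 2*(i % 2)`[12,3]=>2
L=12=>grp=12>>2=3, tig=12&3=0
[3]=>row 3+8=11  col 0·2+1=1
col: 2 vs 1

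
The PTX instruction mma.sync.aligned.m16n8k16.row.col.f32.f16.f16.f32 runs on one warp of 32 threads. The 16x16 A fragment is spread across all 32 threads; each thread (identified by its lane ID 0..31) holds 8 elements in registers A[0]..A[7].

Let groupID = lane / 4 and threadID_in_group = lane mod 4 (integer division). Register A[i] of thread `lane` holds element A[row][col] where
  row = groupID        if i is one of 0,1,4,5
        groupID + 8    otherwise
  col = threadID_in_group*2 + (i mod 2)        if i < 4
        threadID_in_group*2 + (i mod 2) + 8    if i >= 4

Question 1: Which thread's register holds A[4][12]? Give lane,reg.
18,4

r=4->g=4,rb=0  c=12->cb=1,t=2,b0=0
L=4*4+2=18  i=1*4+0*2+0=4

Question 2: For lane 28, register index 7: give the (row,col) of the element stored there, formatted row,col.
15,9

28: grp=7,tig=0
[7] (7+8,0*2+1+8) = (15,9)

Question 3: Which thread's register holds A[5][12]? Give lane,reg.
22,4

r=5→G=5,rhi=0  c=12→chi=1,T=2,p=0
L=5*4+2=22  i=1*4+0*2+0=4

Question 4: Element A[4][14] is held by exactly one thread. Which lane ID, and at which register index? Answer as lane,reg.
r=4→G=4,rhi=0  c=14→chi=1,T=3,p=0
L=4*4+3=19  i=1*4+0*2+0=4

19,4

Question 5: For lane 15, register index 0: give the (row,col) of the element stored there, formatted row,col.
3,6

15: gr=3,th=3
[0] (3+0,3*2+0+0) = (3,6)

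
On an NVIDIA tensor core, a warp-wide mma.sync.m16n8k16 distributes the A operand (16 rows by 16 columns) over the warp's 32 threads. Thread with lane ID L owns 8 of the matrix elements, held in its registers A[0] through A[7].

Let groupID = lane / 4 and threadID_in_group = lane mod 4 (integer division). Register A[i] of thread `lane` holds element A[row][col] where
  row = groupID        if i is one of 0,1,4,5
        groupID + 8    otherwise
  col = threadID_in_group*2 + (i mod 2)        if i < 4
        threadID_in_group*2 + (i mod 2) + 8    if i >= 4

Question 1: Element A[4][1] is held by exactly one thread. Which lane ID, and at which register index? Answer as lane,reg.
16,1

r=4->g=4,rb=0  c=1->cb=0,t=0,b0=1
L=4*4+0=16  i=0*4+0*2+1=1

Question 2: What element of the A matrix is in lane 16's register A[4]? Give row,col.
4,8

lane 16: gid=4 (16/4), tid=0 (16%4)
i=4: r=4+0=4, c=0*2+0+8=8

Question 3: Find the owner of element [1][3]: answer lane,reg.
r:1=>grp=1,rB=0  c:3=>cB=0,tig=1,lo=1
L=1*4+1=5  i=0*4+0*2+1=1

5,1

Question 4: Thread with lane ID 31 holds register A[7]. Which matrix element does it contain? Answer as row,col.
31: G=7,T=3
[7] (7+8,3*2+1+8) = (15,15)

15,15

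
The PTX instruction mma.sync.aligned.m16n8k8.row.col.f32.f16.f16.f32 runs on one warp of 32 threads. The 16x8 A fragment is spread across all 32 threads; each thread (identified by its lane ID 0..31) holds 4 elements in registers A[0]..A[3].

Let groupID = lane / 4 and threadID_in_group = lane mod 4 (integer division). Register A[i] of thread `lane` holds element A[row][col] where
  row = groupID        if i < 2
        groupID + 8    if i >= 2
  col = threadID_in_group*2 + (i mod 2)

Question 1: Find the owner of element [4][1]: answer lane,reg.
r=4→G=4,rhi=0  c=1→T=0,p=1
L=4*4+0=16  i=0*2+1=1

16,1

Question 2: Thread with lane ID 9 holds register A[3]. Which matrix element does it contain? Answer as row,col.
10,3

lane 9->9/4=2, 9 mod 4=1
i=3  r:2+8->10  c:2·1+1->3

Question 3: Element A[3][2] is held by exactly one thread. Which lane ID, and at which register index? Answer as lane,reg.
r:3=>grp=3,rB=0  c:2=>tig=1,lo=0
L=3*4+1=13  i=0*2+0=0

13,0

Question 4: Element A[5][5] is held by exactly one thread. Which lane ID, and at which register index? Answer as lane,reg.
r: 5->gid=5,r8=0  c: 5->tid=2,i&1=1
L=5*4+2=22  i=0*2+1=1

22,1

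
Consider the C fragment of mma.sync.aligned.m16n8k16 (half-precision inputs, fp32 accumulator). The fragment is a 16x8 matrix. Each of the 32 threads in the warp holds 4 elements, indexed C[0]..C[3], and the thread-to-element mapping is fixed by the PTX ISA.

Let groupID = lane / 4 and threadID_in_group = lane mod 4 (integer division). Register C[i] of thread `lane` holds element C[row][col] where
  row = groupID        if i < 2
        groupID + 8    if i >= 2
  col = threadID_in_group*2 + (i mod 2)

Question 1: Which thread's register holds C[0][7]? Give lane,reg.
r:0=>grp=0,rB=0  c:7=>tig=3,lo=1
L=0*4+3=3  i=0*2+1=1

3,1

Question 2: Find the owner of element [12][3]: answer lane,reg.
17,3

r: 12->gid=4,r8=1  c: 3->tid=1,i&1=1
L=4*4+1=17  i=1*2+1=3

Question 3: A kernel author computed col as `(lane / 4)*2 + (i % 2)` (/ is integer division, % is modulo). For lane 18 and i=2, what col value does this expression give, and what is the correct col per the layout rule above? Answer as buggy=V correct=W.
buggy=8 correct=4

`(lane / 4)*2 + (i % 2)`[18,2]->8
lane 18->18/4=4, 18 mod 4=2
i=2  r:4+8->12  c:2·2+0->4
col: 8 vs 4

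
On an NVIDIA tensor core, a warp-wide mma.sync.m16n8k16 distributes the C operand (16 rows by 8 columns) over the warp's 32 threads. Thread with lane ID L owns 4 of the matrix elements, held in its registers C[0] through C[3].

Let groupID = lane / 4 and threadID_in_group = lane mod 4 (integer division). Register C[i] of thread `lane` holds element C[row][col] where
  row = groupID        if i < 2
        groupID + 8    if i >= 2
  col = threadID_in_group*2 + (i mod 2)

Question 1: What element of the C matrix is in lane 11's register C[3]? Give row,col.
L=11⇒gr=11>>2=2, th=11&3=3
[3]⇒row 2+8=10  col 3·2+1=7

10,7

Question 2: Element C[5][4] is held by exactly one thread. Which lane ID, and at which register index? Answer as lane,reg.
r=5⇒gr=5,Rb=0  c=4⇒th=2,odd=0
L=5*4+2=22  i=0*2+0=0

22,0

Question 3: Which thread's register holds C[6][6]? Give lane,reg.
27,0

r: 6->gid=6,r8=0  c: 6->tid=3,i&1=0
L=6*4+3=27  i=0*2+0=0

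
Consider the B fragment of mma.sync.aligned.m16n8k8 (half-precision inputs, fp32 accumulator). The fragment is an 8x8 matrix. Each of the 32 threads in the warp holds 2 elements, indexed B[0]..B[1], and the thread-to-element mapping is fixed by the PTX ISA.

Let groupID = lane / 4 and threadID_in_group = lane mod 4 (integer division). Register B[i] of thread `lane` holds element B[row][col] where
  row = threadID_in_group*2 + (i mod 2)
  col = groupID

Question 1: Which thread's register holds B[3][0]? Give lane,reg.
c: 0->gid=0  r: 3->tid=1,i&1=1
L=0*4+1=1  i=1=1

1,1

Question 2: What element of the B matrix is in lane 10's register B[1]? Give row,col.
5,2

10: gr=2,th=2
[1] (2*2+1,2) = (5,2)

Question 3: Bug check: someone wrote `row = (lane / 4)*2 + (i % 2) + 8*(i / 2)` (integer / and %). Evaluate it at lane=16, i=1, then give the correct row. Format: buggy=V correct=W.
`(lane / 4)*2 + (i % 2) + 8*(i / 2)`[16,1]->9
16: gid=4,tid=0
[1] (0*2+1,4) = (1,4)
row: 9 vs 1

buggy=9 correct=1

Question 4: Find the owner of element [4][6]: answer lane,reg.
c:6=>grp=6  r:4=>tig=2,lo=0
L=6*4+2=26  i=0=0

26,0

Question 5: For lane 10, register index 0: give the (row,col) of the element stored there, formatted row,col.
L=10->g=10>>2=2, t=10&3=2
[0]->row 2·2+0=4  col g=2

4,2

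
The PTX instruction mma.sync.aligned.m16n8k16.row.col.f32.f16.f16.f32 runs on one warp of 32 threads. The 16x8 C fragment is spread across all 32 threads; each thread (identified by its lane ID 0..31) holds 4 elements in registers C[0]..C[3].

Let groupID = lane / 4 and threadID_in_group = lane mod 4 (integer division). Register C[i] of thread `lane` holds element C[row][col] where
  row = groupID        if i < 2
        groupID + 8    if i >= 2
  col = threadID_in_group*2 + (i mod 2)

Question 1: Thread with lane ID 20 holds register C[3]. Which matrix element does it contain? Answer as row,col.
lane 20: grp=5 (20/4), tig=0 (20%4)
i=3: r=5+8=13, c=0*2+1=1

13,1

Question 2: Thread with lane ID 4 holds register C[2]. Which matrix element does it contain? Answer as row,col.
L=4=>grp=4>>2=1, tig=4&3=0
[2]=>row 1+8=9  col 0·2+0=0

9,0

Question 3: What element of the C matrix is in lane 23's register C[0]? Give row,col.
5,6

lane 23→23/4=5, 23 mod 4=3
i=0  r:5+0→5  c:2·3+0→6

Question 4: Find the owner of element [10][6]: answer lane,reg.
11,2

r=10->g=2,rb=1  c=6->t=3,b0=0
L=2*4+3=11  i=1*2+0=2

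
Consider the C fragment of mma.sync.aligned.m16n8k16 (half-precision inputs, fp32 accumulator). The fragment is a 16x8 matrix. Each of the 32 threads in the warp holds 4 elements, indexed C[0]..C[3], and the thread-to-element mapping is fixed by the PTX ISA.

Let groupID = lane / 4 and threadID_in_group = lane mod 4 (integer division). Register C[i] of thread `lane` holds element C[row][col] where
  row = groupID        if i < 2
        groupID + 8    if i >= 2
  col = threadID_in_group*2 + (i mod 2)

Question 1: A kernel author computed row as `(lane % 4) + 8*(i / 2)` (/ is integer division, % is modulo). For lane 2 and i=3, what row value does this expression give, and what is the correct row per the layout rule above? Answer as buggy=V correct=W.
buggy=10 correct=8

`(lane % 4) + 8*(i / 2)`[2,3]->10
L=2->g=2>>2=0, t=2&3=2
[3]->row 0+8=8  col 2·2+1=5
row: 10 vs 8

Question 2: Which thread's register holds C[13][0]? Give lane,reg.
20,2

r:13=>grp=5,rB=1  c:0=>tig=0,lo=0
L=5*4+0=20  i=1*2+0=2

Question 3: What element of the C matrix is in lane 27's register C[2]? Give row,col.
14,6

L=27→G=27>>2=6, T=27&3=3
[2]→row 6+8=14  col 3·2+0=6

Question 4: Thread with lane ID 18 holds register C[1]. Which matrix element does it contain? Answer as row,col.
4,5

18: grp=4,tig=2
[1] (4+0,2*2+1) = (4,5)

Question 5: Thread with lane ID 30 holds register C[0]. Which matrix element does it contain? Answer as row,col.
L=30=>grp=30>>2=7, tig=30&3=2
[0]=>row 7+0=7  col 2·2+0=4

7,4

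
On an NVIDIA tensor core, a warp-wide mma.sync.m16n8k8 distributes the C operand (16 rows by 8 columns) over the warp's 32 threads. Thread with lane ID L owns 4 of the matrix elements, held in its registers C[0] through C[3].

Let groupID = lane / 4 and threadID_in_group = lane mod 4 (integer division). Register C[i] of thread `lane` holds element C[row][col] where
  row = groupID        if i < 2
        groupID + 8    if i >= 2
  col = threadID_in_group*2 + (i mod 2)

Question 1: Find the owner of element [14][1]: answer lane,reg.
24,3

r: 14->gid=6,r8=1  c: 1->tid=0,i&1=1
L=6*4+0=24  i=1*2+1=3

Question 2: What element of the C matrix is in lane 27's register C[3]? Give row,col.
14,7

L=27=>grp=27>>2=6, tig=27&3=3
[3]=>row 6+8=14  col 3·2+1=7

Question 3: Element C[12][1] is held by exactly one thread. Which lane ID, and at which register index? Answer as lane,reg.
16,3

r: 12->gid=4,r8=1  c: 1->tid=0,i&1=1
L=4*4+0=16  i=1*2+1=3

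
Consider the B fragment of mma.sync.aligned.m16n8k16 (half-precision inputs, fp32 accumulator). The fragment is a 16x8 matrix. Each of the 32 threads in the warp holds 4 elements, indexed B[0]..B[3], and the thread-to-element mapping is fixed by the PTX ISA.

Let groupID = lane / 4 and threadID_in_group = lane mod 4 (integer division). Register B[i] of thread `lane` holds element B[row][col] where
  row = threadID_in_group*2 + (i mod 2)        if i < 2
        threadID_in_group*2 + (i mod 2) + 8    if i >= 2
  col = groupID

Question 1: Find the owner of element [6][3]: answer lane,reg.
15,0

c:3=>grp=3  r:6=>rB=0,tig=3,lo=0
L=3*4+3=15  i=0*2+0=0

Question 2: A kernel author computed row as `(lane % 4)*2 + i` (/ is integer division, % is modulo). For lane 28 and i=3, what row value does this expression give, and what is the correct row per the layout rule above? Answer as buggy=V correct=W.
`(lane % 4)*2 + i`[28,3]→3
L=28→G=28>>2=7, T=28&3=0
[3]→row 0·2+1+8=9  col G=7
row: 3 vs 9

buggy=3 correct=9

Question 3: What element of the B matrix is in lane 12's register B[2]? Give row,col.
lane 12->12/4=3, 12 mod 4=0
i=2  r:2·0+0+8->8  c:3

8,3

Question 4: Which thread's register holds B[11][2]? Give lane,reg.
c=2⇒gr=2  r=11⇒Rb=1,th=1,odd=1
L=2*4+1=9  i=1*2+1=3

9,3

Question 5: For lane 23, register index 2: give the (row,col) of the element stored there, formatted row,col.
14,5

23: gr=5,th=3
[2] (3*2+0+8,5) = (14,5)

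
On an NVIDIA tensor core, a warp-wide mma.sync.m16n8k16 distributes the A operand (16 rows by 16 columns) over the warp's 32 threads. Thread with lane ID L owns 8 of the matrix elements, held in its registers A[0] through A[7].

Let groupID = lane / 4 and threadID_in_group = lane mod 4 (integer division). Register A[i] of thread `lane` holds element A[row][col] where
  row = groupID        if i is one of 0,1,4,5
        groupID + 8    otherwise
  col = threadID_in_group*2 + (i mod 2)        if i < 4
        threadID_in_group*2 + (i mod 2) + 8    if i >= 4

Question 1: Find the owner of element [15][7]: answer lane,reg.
r:15=>grp=7,rB=1  c:7=>cB=0,tig=3,lo=1
L=7*4+3=31  i=0*4+1*2+1=3

31,3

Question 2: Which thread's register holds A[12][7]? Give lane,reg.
r=12->g=4,rb=1  c=7->cb=0,t=3,b0=1
L=4*4+3=19  i=0*4+1*2+1=3

19,3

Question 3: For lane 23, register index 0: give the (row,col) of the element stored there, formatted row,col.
5,6

L=23->g=23>>2=5, t=23&3=3
[0]->row 5+0=5  col 3·2+0+0=6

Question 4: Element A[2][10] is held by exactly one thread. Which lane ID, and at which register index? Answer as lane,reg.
r=2→G=2,rhi=0  c=10→chi=1,T=1,p=0
L=2*4+1=9  i=1*4+0*2+0=4

9,4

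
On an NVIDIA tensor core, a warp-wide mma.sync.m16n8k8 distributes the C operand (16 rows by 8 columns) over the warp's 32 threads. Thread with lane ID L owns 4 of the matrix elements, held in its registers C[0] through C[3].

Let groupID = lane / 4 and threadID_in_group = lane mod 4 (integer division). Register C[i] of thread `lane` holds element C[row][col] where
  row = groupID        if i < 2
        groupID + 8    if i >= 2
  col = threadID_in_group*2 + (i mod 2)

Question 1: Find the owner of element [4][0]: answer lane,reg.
16,0

r:4=>grp=4,rB=0  c:0=>tig=0,lo=0
L=4*4+0=16  i=0*2+0=0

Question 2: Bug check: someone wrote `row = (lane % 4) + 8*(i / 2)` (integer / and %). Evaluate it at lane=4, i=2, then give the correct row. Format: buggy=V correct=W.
buggy=8 correct=9

`(lane % 4) + 8*(i / 2)`[4,2]=>8
L=4=>grp=4>>2=1, tig=4&3=0
[2]=>row 1+8=9  col 0·2+0=0
row: 8 vs 9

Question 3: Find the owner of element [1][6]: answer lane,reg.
r: 1->gid=1,r8=0  c: 6->tid=3,i&1=0
L=1*4+3=7  i=0*2+0=0

7,0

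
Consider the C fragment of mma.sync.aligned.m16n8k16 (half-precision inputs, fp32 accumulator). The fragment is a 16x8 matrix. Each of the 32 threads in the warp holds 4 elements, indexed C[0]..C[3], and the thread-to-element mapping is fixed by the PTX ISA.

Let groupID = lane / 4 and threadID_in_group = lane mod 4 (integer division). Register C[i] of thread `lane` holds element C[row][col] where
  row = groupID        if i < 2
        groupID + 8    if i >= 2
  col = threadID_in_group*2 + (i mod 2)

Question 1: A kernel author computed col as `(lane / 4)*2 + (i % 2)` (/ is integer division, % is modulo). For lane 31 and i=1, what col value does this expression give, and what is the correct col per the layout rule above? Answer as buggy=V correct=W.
`(lane / 4)*2 + (i % 2)`[31,1]→15
lane 31→31/4=7, 31 mod 4=3
i=1  r:7+0→7  c:2·3+1→7
col: 15 vs 7

buggy=15 correct=7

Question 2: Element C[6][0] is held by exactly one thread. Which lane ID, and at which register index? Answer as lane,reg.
r=6->g=6,rb=0  c=0->t=0,b0=0
L=6*4+0=24  i=0*2+0=0

24,0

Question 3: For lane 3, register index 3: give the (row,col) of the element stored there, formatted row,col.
lane 3: g=0 (3/4), t=3 (3%4)
i=3: r=0+8=8, c=3*2+1=7

8,7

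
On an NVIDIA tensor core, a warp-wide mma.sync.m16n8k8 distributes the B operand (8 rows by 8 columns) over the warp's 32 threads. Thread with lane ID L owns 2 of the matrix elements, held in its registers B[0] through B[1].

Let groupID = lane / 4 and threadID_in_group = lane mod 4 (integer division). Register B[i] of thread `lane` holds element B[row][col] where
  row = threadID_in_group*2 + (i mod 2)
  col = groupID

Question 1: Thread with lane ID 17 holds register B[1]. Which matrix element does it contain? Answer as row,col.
lane 17->17/4=4, 17 mod 4=1
i=1  r:2·1+1->3  c:4

3,4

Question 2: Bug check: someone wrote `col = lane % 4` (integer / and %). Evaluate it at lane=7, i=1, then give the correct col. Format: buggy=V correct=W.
`lane % 4`[7,1]=>3
lane 7=>7/4=1, 7 mod 4=3
i=1  r:2·3+1=>7  c:1
col: 3 vs 1

buggy=3 correct=1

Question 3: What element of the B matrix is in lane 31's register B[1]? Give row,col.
7,7

L=31->gid=31>>2=7, tid=31&3=3
[1]->row 3·2+1=7  col gid=7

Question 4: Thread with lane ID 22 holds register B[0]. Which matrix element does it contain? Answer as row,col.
22: g=5,t=2
[0] (2*2+0,5) = (4,5)

4,5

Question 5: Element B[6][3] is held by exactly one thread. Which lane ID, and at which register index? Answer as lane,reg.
15,0

c=3⇒gr=3  r=6⇒th=3,odd=0
L=3*4+3=15  i=0=0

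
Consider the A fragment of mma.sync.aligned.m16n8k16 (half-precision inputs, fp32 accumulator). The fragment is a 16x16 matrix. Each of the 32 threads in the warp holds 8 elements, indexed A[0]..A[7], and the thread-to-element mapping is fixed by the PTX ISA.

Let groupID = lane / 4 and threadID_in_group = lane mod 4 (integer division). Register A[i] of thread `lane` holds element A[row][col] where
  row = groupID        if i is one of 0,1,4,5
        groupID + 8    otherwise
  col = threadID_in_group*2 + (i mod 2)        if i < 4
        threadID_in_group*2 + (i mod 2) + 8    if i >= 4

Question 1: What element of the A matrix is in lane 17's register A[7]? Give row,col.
L=17⇒gr=17>>2=4, th=17&3=1
[7]⇒row 4+8=12  col 1·2+1+8=11

12,11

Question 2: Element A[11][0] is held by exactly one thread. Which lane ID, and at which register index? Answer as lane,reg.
r=11->g=3,rb=1  c=0->cb=0,t=0,b0=0
L=3*4+0=12  i=0*4+1*2+0=2

12,2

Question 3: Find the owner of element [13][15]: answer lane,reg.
23,7

r:13=>grp=5,rB=1  c:15=>cB=1,tig=3,lo=1
L=5*4+3=23  i=1*4+1*2+1=7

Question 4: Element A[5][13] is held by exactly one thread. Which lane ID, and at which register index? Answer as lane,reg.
r: 5->gid=5,r8=0  c: 13->c8=1,tid=2,i&1=1
L=5*4+2=22  i=1*4+0*2+1=5

22,5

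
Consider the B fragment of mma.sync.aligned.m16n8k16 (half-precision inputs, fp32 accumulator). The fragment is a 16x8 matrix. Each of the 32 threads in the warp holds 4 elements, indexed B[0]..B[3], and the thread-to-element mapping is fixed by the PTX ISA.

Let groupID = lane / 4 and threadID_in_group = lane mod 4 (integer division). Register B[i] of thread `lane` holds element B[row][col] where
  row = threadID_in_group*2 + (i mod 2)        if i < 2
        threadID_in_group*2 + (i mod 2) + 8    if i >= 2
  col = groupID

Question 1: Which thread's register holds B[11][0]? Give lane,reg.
1,3

c=0->g=0  r=11->rb=1,t=1,b0=1
L=0*4+1=1  i=1*2+1=3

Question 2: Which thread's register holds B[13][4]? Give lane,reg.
18,3

c:4=>grp=4  r:13=>rB=1,tig=2,lo=1
L=4*4+2=18  i=1*2+1=3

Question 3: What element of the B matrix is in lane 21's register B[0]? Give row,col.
2,5

L=21→G=21>>2=5, T=21&3=1
[0]→row 1·2+0+0=2  col G=5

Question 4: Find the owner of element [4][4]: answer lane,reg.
18,0

c=4→G=4  r=4→rhi=0,T=2,p=0
L=4*4+2=18  i=0*2+0=0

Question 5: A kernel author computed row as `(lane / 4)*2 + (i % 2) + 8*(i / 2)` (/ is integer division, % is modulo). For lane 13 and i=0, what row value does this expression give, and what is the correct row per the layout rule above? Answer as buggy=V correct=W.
`(lane / 4)*2 + (i % 2) + 8*(i / 2)`[13,0]⇒6
L=13⇒gr=13>>2=3, th=13&3=1
[0]⇒row 1·2+0+0=2  col gr=3
row: 6 vs 2

buggy=6 correct=2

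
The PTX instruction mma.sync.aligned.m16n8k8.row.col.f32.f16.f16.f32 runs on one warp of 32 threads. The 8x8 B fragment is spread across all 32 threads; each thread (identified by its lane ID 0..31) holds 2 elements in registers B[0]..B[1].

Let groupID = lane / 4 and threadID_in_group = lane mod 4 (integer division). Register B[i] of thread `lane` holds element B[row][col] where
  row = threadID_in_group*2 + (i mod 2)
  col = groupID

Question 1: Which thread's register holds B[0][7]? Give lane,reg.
c=7⇒gr=7  r=0⇒th=0,odd=0
L=7*4+0=28  i=0=0

28,0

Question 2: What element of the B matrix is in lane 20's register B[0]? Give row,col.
0,5

lane 20->20/4=5, 20 mod 4=0
i=0  r:2·0+0->0  c:5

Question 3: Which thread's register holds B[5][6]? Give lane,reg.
c=6→G=6  r=5→T=2,p=1
L=6*4+2=26  i=1=1

26,1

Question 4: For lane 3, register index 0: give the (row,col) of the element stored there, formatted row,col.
6,0

lane 3: gr=0 (3/4), th=3 (3%4)
i=0: r=3*2+0=6, c=gr=0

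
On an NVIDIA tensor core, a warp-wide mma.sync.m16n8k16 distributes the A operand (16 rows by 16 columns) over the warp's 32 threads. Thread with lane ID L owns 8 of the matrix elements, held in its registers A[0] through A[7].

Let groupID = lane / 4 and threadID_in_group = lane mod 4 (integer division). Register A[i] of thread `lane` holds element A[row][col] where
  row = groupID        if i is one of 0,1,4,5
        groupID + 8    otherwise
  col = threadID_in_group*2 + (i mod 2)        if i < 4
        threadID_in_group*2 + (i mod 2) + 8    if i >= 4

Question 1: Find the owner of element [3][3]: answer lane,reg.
13,1

r:3=>grp=3,rB=0  c:3=>cB=0,tig=1,lo=1
L=3*4+1=13  i=0*4+0*2+1=1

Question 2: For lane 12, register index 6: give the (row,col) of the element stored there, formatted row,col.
lane 12->12/4=3, 12 mod 4=0
i=6  r:3+8->11  c:2·0+0+8->8

11,8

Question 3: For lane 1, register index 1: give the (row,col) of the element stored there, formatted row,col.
lane 1: gr=0 (1/4), th=1 (1%4)
i=1: r=0+0=0, c=1*2+1+0=3

0,3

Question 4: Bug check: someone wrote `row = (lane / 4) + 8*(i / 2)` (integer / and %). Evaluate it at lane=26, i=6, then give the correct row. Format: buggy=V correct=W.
buggy=30 correct=14

`(lane / 4) + 8*(i / 2)`[26,6]⇒30
L=26⇒gr=26>>2=6, th=26&3=2
[6]⇒row 6+8=14  col 2·2+0+8=12
row: 30 vs 14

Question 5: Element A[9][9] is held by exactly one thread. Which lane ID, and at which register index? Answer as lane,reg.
r=9⇒gr=1,Rb=1  c=9⇒Cb=1,th=0,odd=1
L=1*4+0=4  i=1*4+1*2+1=7

4,7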